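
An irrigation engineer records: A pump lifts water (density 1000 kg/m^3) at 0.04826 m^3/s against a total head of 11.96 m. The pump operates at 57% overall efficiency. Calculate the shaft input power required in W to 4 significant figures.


Approach: apply hydraulic power then efficiency conversion, P = rho*g*Q*H; P_in = P/eta.
Step 1 — hydraulic power (P = rho*g*Q*H):
  P = 1000 * 9.81 * 0.04826 * 11.96 = 5662.23 W
Step 2 — input power: P_in = P/eta = 5662.23 / 0.57 = 9934 W
Therefore the shaft input power required = 9934 W.


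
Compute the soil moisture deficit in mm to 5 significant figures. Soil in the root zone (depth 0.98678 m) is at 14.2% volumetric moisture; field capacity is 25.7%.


Approach: apply the soil moisture deficit relation, SMD = (FC - theta)/100 * depth * 1000.
SMD = (25.7 - 14.2)/100 * 0.98678 * 1000 = 113.48 mm
Therefore the soil moisture deficit = 113.48 mm.


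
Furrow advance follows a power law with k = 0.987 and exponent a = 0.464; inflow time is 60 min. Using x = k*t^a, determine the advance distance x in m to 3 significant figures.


x = 0.987 * 60^0.464 = 6.60 m
Therefore the advance distance x = 6.60 m.


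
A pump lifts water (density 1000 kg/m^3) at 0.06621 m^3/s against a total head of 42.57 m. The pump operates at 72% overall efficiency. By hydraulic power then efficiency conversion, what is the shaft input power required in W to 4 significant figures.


Approach: apply hydraulic power then efficiency conversion, P = rho*g*Q*H; P_in = P/eta.
Step 1 — hydraulic power (P = rho*g*Q*H):
  P = 1000 * 9.81 * 0.06621 * 42.57 = 27650.1 W
Step 2 — input power: P_in = P/eta = 27650.1 / 0.72 = 38400 W
Therefore the shaft input power required = 38400 W.


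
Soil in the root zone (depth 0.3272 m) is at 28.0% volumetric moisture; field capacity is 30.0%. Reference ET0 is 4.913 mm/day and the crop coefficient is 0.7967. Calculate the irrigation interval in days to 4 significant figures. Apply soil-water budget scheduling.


Approach: apply soil-water budget scheduling, SMD = (FC-theta)/100*depth*1000; ETc = ET0*Kc; interval = SMD/ETc.
Step 1 — soil moisture deficit:
  SMD = (30.0 - 28.0)/100 * 0.3272 * 1000 = 6.54400 mm
Step 2 — daily crop ET (ETc = ET0*Kc):
  ETc = 4.913 * 0.7967 = 3.91419 mm/day
Step 3 — irrigation interval (SMD/ETc):
  interval = 6.54400 / 3.91419 = 1.672 days
Therefore the irrigation interval = 1.672 days.


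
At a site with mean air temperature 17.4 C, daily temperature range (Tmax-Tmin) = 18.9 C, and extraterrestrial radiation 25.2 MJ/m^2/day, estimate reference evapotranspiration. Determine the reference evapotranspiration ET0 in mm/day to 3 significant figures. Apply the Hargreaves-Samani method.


Approach: apply the Hargreaves-Samani method, ET0 = 0.0023*(Tmean+17.8)*sqrt(Tmax-Tmin)*0.408*Ra.
ET0 = 0.0023*(17.4+17.8)*sqrt(18.9)*0.408*25.2 = 3.62 mm/day
Therefore the reference evapotranspiration ET0 = 3.62 mm/day.


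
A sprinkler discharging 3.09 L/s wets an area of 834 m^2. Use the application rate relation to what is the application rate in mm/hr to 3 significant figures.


Approach: apply the application rate relation, rate = (Q/A)*3600.
rate = (3.09 / 834) * 3600 = 13.3 mm/hr
Therefore the application rate = 13.3 mm/hr.


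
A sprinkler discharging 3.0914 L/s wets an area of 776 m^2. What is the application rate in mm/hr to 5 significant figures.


Approach: apply the application rate relation, rate = (Q/A)*3600.
rate = (3.0914 / 776) * 3600 = 14.342 mm/hr
Therefore the application rate = 14.342 mm/hr.


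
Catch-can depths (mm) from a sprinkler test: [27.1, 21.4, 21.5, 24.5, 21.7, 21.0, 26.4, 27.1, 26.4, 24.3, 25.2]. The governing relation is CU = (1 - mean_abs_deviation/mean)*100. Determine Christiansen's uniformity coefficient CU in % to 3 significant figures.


mean = 24.236 mm
mean |d_i - mean| = 2.0628 mm
CU = (1 - 2.0628/24.236)*100 = 91.5 %
Therefore Christiansen's uniformity coefficient CU = 91.5 %.


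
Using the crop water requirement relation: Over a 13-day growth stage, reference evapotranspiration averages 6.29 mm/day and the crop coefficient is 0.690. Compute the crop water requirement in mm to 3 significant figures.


Approach: apply the crop water requirement relation, CWR = ET0 * Kc * days.
CWR = 6.29 * 0.690 * 13 = 56.4 mm
Therefore the crop water requirement = 56.4 mm.


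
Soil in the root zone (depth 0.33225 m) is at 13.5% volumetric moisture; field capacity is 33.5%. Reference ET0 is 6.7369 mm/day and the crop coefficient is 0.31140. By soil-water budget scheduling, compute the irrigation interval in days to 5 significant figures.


Approach: apply soil-water budget scheduling, SMD = (FC-theta)/100*depth*1000; ETc = ET0*Kc; interval = SMD/ETc.
Step 1 — soil moisture deficit:
  SMD = (33.5 - 13.5)/100 * 0.33225 * 1000 = 66.45000 mm
Step 2 — daily crop ET (ETc = ET0*Kc):
  ETc = 6.7369 * 0.31140 = 2.097871 mm/day
Step 3 — irrigation interval (SMD/ETc):
  interval = 66.45000 / 2.097871 = 31.675 days
Therefore the irrigation interval = 31.675 days.


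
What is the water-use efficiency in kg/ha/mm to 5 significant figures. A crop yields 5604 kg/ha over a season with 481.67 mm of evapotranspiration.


Approach: apply the water-use efficiency ratio, WUE = yield/ET.
WUE = 5604 / 481.67 = 11.635 kg/ha/mm
Therefore the water-use efficiency = 11.635 kg/ha/mm.


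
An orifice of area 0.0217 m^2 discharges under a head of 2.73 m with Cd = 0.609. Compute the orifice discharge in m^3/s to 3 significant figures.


Approach: apply the orifice equation, Q = Cd*A*sqrt(2*g*h).
Q = 0.609 * 0.0217 * sqrt(2*9.81*2.73) = 0.0967 m^3/s
Therefore the orifice discharge = 0.0967 m^3/s.


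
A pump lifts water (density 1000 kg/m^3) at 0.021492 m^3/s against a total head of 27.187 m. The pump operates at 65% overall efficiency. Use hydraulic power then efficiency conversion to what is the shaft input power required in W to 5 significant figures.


Approach: apply hydraulic power then efficiency conversion, P = rho*g*Q*H; P_in = P/eta.
Step 1 — hydraulic power (P = rho*g*Q*H):
  P = 1000 * 9.81 * 0.021492 * 27.187 = 5732.012 W
Step 2 — input power: P_in = P/eta = 5732.012 / 0.65 = 8818.5 W
Therefore the shaft input power required = 8818.5 W.


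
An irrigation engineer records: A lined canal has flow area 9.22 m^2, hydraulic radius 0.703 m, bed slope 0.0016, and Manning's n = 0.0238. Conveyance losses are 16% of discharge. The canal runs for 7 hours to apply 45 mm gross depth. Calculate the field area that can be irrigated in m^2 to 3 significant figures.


Approach: apply Manning's equation with a conveyance and depth budget, Q = (1/n)*A*R^(2/3)*S^(1/2); Q_field = Q*(1-loss); Area = Q_field*t/(d/1000).
Step 1 — canal discharge (Manning's equation):
  Q = (1/0.0238) * 9.22 * 0.703^(2/3) * 0.0016^(1/2) = 12.251 m^3/s
Step 2 — delivered flow: Q_field = 12.251*(1 - 16/100) = 10.291 m^3/s
Step 3 — volume delivered: V = 10.291 * 7*3600 = 259340 m^3
Step 4 — area served: A = V / (depth/1000) = 259340 / 0.045 = 5760000 m^2
Therefore the field area that can be irrigated = 5760000 m^2.


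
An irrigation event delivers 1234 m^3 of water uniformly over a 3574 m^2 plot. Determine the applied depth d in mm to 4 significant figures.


Approach: apply depth from volume over area, d = (V/A)*1000.
d = (1234 / 3574) * 1000 = 345.3 mm
Therefore the applied depth d = 345.3 mm.


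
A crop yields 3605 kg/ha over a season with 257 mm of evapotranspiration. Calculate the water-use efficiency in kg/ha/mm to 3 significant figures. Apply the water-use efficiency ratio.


Approach: apply the water-use efficiency ratio, WUE = yield/ET.
WUE = 3605 / 257 = 14.0 kg/ha/mm
Therefore the water-use efficiency = 14.0 kg/ha/mm.


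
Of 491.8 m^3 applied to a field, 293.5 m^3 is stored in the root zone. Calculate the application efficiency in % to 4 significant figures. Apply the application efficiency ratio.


Approach: apply the application efficiency ratio, Ea = (stored/applied)*100.
Ea = (293.5/491.8)*100 = 59.68 %
Therefore the application efficiency = 59.68 %.


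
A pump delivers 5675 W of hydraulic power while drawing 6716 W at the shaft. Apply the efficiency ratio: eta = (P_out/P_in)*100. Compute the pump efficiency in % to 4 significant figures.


eta = (5675 / 6716) * 100 = 84.50 %
Therefore the pump efficiency = 84.50 %.


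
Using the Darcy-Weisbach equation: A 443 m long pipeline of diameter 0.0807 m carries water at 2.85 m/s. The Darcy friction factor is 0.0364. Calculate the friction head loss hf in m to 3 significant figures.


Approach: apply the Darcy-Weisbach equation, hf = f*(L/D)*(v^2/(2g)).
hf = 0.0364 * (443/0.0807) * (2.85^2 / (2*9.81))
hf = 82.7 m
Therefore the friction head loss hf = 82.7 m.


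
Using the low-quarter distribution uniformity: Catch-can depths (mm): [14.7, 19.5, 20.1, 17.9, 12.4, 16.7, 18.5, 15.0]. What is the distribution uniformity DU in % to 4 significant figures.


Approach: apply the low-quarter distribution uniformity, DU = (mean of lowest quarter of readings / overall mean)*100.
sorted lowest 2 of 8: [12.4, 14.7] -> mean = 13.5500 mm
overall mean = 16.8500 mm
DU = (13.5500/16.8500)*100 = 80.42 %
Therefore the distribution uniformity DU = 80.42 %.


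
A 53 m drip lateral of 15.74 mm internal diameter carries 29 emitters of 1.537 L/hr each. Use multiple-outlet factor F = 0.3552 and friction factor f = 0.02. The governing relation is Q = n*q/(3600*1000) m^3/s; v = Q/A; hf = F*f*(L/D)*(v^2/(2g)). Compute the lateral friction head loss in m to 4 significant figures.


Q = 29*1.537/(3600*1000) = 1.23814e-05 m^3/s
A = pi*(15.74e-3/2)^2 = 1.94581e-04 m^2, so v = Q/A = 0.0636312 m/s
hf = 0.3552*0.02*(53/0.01574)*(0.0636312^2/(2*9.81)) = 0.004936 m
Therefore the lateral friction head loss = 0.004936 m.


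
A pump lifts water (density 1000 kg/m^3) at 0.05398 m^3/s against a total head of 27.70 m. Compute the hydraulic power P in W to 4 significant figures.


Approach: apply the hydraulic power relation, P = rho*g*Q*H.
P = 1000 * 9.81 * 0.05398 * 27.70 = 14670 W
Therefore the hydraulic power P = 14670 W.


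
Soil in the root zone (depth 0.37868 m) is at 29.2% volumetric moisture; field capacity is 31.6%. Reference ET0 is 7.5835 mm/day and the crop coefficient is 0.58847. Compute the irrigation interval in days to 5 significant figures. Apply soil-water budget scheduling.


Approach: apply soil-water budget scheduling, SMD = (FC-theta)/100*depth*1000; ETc = ET0*Kc; interval = SMD/ETc.
Step 1 — soil moisture deficit:
  SMD = (31.6 - 29.2)/100 * 0.37868 * 1000 = 9.088320 mm
Step 2 — daily crop ET (ETc = ET0*Kc):
  ETc = 7.5835 * 0.58847 = 4.462662 mm/day
Step 3 — irrigation interval (SMD/ETc):
  interval = 9.088320 / 4.462662 = 2.0365 days
Therefore the irrigation interval = 2.0365 days.


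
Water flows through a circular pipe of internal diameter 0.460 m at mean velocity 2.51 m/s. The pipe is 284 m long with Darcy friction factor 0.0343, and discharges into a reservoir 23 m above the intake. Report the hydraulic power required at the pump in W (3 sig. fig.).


Approach: apply continuity + Darcy-Weisbach + hydraulic power, Q = A*v; hf = f*(L/D)*(v^2/(2g)); H = static + hf; P = rho*g*Q*H.
Step 1 — flow rate (continuity, Q = A*v):
  A = pi*(0.460/2)^2 = 0.16619 m^2
  Q = 0.16619 * 2.51 = 0.41714 m^3/s
Step 2 — friction head loss (Darcy-Weisbach):
  hf = 0.0343 * (284/0.460) * (2.51^2 / (2*9.81))
  hf = 6.7999 m
Step 3 — total head: H = 23 + 6.7999 = 29.800 m
Step 4 — hydraulic power (P = rho*g*Q*H):
  P = 1000 * 9.81 * 0.41714 * 29.800 = 122000 W
Therefore the hydraulic power required at the pump = 122000 W.


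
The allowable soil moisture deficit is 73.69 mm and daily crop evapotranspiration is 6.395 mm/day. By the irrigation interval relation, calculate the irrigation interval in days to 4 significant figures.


Approach: apply the irrigation interval relation, interval = SMD / ETc.
interval = 73.69 / 6.395 = 11.52 days
Therefore the irrigation interval = 11.52 days.


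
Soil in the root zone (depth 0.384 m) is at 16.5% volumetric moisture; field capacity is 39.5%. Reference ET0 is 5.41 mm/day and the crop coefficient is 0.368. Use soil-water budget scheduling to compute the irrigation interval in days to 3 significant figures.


Approach: apply soil-water budget scheduling, SMD = (FC-theta)/100*depth*1000; ETc = ET0*Kc; interval = SMD/ETc.
Step 1 — soil moisture deficit:
  SMD = (39.5 - 16.5)/100 * 0.384 * 1000 = 88.320 mm
Step 2 — daily crop ET (ETc = ET0*Kc):
  ETc = 5.41 * 0.368 = 1.9909 mm/day
Step 3 — irrigation interval (SMD/ETc):
  interval = 88.320 / 1.9909 = 44.4 days
Therefore the irrigation interval = 44.4 days.


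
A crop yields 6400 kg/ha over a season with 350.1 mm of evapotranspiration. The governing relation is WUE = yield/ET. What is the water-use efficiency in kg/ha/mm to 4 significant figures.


WUE = 6400 / 350.1 = 18.28 kg/ha/mm
Therefore the water-use efficiency = 18.28 kg/ha/mm.


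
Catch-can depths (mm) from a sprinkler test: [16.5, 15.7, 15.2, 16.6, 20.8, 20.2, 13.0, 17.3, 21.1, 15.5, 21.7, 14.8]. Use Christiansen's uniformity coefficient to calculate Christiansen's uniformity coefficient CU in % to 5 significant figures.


Approach: apply Christiansen's uniformity coefficient, CU = (1 - mean_abs_deviation/mean)*100.
mean = 17.36667 mm
mean |d_i - mean| = 2.388889 mm
CU = (1 - 2.388889/17.36667)*100 = 86.244 %
Therefore Christiansen's uniformity coefficient CU = 86.244 %.


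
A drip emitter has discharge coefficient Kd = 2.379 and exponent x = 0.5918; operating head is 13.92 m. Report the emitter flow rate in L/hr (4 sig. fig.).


Approach: apply the emitter characteristic equation, q = Kd * h^x.
q = 2.379 * 13.92^0.5918 = 11.30 L/hr
Therefore the emitter flow rate = 11.30 L/hr.


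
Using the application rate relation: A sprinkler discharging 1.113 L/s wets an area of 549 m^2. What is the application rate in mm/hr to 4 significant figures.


Approach: apply the application rate relation, rate = (Q/A)*3600.
rate = (1.113 / 549) * 3600 = 7.298 mm/hr
Therefore the application rate = 7.298 mm/hr.


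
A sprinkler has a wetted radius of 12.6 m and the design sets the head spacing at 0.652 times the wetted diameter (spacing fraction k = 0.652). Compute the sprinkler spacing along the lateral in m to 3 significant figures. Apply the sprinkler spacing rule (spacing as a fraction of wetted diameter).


Approach: apply the sprinkler spacing rule (spacing as a fraction of wetted diameter), S = k*(2*R).
S = 0.652 * (2 * 12.6) = 16.4 m
Therefore the sprinkler spacing along the lateral = 16.4 m.


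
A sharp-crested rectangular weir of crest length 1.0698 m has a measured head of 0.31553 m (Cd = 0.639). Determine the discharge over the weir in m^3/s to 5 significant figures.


Approach: apply the rectangular weir equation, Q = (2/3)*Cd*L*sqrt(2g)*H^1.5.
Q = (2/3)*0.639*1.0698*sqrt(2*9.81)*0.31553^1.5 = 0.35779 m^3/s
Therefore the discharge over the weir = 0.35779 m^3/s.


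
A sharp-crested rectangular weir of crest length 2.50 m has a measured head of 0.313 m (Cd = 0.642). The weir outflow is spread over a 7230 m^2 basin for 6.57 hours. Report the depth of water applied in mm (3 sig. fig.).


Approach: apply the rectangular weir equation with a volume-to-depth conversion, Q = (2/3)*Cd*L*sqrt(2g)*H^1.5; d = Q*t/A * 1000.
Step 1 — weir discharge:
  Q = (2/3)*0.642*2.50*sqrt(2*9.81)*0.313^1.5 = 0.82995 m^3/s
Step 2 — volume: V = 0.82995 * 6.57*3600 = 19630 m^3
Step 3 — depth: d = V/A * 1000 = 19630/7230 * 1000 = 2720 mm
Therefore the depth of water applied = 2720 mm.


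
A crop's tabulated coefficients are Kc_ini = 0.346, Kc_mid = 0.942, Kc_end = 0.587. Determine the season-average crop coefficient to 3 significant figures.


Approach: apply a simple seasonal average, Kc_avg = (Kc_ini + Kc_mid + Kc_end)/3.
Kc_avg = (0.346 + 0.942 + 0.587)/3 = 0.625
Therefore the season-average crop coefficient = 0.625.


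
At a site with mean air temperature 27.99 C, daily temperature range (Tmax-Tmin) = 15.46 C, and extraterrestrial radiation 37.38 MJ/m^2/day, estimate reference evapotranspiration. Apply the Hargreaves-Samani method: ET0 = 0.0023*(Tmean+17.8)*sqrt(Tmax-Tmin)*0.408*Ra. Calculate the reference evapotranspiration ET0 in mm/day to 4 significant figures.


ET0 = 0.0023*(27.99+17.8)*sqrt(15.46)*0.408*37.38 = 6.315 mm/day
Therefore the reference evapotranspiration ET0 = 6.315 mm/day.


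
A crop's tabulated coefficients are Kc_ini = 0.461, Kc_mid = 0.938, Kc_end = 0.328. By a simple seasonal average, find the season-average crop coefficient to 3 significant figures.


Approach: apply a simple seasonal average, Kc_avg = (Kc_ini + Kc_mid + Kc_end)/3.
Kc_avg = (0.461 + 0.938 + 0.328)/3 = 0.576
Therefore the season-average crop coefficient = 0.576.


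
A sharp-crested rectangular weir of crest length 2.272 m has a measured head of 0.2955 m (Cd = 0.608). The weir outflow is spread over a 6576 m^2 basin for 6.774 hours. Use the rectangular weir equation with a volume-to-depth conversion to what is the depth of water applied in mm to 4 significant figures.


Approach: apply the rectangular weir equation with a volume-to-depth conversion, Q = (2/3)*Cd*L*sqrt(2g)*H^1.5; d = Q*t/A * 1000.
Step 1 — weir discharge:
  Q = (2/3)*0.608*2.272*sqrt(2*9.81)*0.2955^1.5 = 0.655249 m^3/s
Step 2 — volume: V = 0.655249 * 6.774*3600 = 15979.2 m^3
Step 3 — depth: d = V/A * 1000 = 15979.2/6576 * 1000 = 2430 mm
Therefore the depth of water applied = 2430 mm.


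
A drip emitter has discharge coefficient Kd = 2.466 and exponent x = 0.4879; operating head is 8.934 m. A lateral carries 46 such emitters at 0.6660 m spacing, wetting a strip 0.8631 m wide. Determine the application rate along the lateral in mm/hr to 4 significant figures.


Approach: apply the emitter equation with a lateral mass balance, q = Kd*h^x; Q = n*q; rate = Q/(n*spacing*width).
Step 1 — single emitter flow (q = Kd*h^x):
  q = 2.466 * 8.934^0.4879 = 7.17808 L/hr
Step 2 — total lateral flow: Q = 46 * 7.17808 = 330.192 L/hr
Step 3 — wetted area: A = 46 * 0.6660 * 0.8631 = 26.4419 m^2
Step 4 — application rate: Q/A = 330.192/26.4419 = 12.49 mm/hr
Therefore the application rate along the lateral = 12.49 mm/hr.


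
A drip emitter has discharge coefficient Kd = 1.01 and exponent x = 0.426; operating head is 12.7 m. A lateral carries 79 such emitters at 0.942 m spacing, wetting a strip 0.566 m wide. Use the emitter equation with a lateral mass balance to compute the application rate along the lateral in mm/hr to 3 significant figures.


Approach: apply the emitter equation with a lateral mass balance, q = Kd*h^x; Q = n*q; rate = Q/(n*spacing*width).
Step 1 — single emitter flow (q = Kd*h^x):
  q = 1.01 * 12.7^0.426 = 2.9822 L/hr
Step 2 — total lateral flow: Q = 79 * 2.9822 = 235.60 L/hr
Step 3 — wetted area: A = 79 * 0.942 * 0.566 = 42.121 m^2
Step 4 — application rate: Q/A = 235.60/42.121 = 5.59 mm/hr
Therefore the application rate along the lateral = 5.59 mm/hr.


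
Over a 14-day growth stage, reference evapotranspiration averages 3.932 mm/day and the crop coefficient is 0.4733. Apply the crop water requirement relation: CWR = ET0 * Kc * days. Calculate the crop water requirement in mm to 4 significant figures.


CWR = 3.932 * 0.4733 * 14 = 26.05 mm
Therefore the crop water requirement = 26.05 mm.


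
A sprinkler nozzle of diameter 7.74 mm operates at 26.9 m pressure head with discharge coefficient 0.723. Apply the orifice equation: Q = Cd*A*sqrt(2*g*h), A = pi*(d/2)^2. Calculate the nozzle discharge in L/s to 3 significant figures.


A = pi*(7.74e-3/2)^2 = 4.7051e-05 m^2
Q = 0.723 * 4.7051e-05 * sqrt(2*9.81*26.9) * 1000 = 0.782 L/s
Therefore the nozzle discharge = 0.782 L/s.


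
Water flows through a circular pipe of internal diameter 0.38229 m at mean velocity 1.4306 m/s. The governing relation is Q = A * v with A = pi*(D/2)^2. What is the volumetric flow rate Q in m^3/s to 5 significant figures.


A = pi*(0.38229/2)^2 = 0.1147825 m^2
Q = 0.1147825 * 1.4306 = 0.16421 m^3/s
Therefore the volumetric flow rate Q = 0.16421 m^3/s.


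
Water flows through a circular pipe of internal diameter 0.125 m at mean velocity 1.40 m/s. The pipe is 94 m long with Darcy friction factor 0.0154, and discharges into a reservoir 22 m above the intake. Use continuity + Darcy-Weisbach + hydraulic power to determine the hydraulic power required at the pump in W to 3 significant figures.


Approach: apply continuity + Darcy-Weisbach + hydraulic power, Q = A*v; hf = f*(L/D)*(v^2/(2g)); H = static + hf; P = rho*g*Q*H.
Step 1 — flow rate (continuity, Q = A*v):
  A = pi*(0.125/2)^2 = 0.012272 m^2
  Q = 0.012272 * 1.40 = 0.017181 m^3/s
Step 2 — friction head loss (Darcy-Weisbach):
  hf = 0.0154 * (94/0.125) * (1.40^2 / (2*9.81))
  hf = 1.1569 m
Step 3 — total head: H = 22 + 1.1569 = 23.157 m
Step 4 — hydraulic power (P = rho*g*Q*H):
  P = 1000 * 9.81 * 0.017181 * 23.157 = 3900 W
Therefore the hydraulic power required at the pump = 3900 W.


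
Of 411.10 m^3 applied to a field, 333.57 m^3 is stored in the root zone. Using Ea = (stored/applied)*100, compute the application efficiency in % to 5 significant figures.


Ea = (333.57/411.10)*100 = 81.141 %
Therefore the application efficiency = 81.141 %.


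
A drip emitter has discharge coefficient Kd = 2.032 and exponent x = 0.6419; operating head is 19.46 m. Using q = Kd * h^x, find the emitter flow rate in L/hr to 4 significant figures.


q = 2.032 * 19.46^0.6419 = 13.66 L/hr
Therefore the emitter flow rate = 13.66 L/hr.


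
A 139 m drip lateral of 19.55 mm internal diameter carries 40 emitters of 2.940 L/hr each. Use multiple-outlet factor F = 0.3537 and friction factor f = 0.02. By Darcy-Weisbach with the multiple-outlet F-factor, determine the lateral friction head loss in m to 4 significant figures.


Approach: apply Darcy-Weisbach with the multiple-outlet F-factor, Q = n*q/(3600*1000) m^3/s; v = Q/A; hf = F*f*(L/D)*(v^2/(2g)).
Q = 40*2.940/(3600*1000) = 3.26667e-05 m^3/s
A = pi*(19.55e-3/2)^2 = 3.00181e-04 m^2, so v = Q/A = 0.108823 m/s
hf = 0.3537*0.02*(139/0.01955)*(0.108823^2/(2*9.81)) = 0.03036 m
Therefore the lateral friction head loss = 0.03036 m.


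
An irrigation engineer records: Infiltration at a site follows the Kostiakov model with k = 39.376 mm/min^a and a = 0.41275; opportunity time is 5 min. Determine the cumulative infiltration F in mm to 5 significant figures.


Approach: apply the Kostiakov infiltration equation, F = k*t^a.
F = 39.376 * 5^0.41275 = 76.512 mm
Therefore the cumulative infiltration F = 76.512 mm.


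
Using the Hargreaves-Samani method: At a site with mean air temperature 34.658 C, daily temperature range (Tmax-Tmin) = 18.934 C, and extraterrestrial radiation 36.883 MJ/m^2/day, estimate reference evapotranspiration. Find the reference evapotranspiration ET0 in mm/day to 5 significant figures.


Approach: apply the Hargreaves-Samani method, ET0 = 0.0023*(Tmean+17.8)*sqrt(Tmax-Tmin)*0.408*Ra.
ET0 = 0.0023*(34.658+17.8)*sqrt(18.934)*0.408*36.883 = 7.9004 mm/day
Therefore the reference evapotranspiration ET0 = 7.9004 mm/day.


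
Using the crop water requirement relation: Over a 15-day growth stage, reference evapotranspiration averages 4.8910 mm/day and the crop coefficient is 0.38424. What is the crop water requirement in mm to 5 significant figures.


Approach: apply the crop water requirement relation, CWR = ET0 * Kc * days.
CWR = 4.8910 * 0.38424 * 15 = 28.190 mm
Therefore the crop water requirement = 28.190 mm.


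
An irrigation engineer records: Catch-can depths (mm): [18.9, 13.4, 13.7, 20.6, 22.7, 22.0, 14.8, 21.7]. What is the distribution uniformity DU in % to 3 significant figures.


Approach: apply the low-quarter distribution uniformity, DU = (mean of lowest quarter of readings / overall mean)*100.
sorted lowest 2 of 8: [13.4, 13.7] -> mean = 13.550 mm
overall mean = 18.475 mm
DU = (13.550/18.475)*100 = 73.3 %
Therefore the distribution uniformity DU = 73.3 %.


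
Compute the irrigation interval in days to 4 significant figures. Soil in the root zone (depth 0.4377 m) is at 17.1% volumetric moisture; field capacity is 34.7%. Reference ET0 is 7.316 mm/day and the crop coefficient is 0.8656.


Approach: apply soil-water budget scheduling, SMD = (FC-theta)/100*depth*1000; ETc = ET0*Kc; interval = SMD/ETc.
Step 1 — soil moisture deficit:
  SMD = (34.7 - 17.1)/100 * 0.4377 * 1000 = 77.0352 mm
Step 2 — daily crop ET (ETc = ET0*Kc):
  ETc = 7.316 * 0.8656 = 6.33273 mm/day
Step 3 — irrigation interval (SMD/ETc):
  interval = 77.0352 / 6.33273 = 12.16 days
Therefore the irrigation interval = 12.16 days.


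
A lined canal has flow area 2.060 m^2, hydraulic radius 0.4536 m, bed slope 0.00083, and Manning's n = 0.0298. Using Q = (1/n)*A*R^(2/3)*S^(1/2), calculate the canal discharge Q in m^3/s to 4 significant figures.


Q = (1/0.0298) * 2.060 * 0.4536^(2/3) * 0.00083^(1/2) = 1.176 m^3/s
Therefore the canal discharge Q = 1.176 m^3/s.


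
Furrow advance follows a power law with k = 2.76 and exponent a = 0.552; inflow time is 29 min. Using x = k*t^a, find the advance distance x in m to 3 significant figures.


x = 2.76 * 29^0.552 = 17.7 m
Therefore the advance distance x = 17.7 m.


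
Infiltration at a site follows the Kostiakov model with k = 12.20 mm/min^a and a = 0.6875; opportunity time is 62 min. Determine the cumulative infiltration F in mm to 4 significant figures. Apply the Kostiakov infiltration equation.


Approach: apply the Kostiakov infiltration equation, F = k*t^a.
F = 12.20 * 62^0.6875 = 208.3 mm
Therefore the cumulative infiltration F = 208.3 mm.


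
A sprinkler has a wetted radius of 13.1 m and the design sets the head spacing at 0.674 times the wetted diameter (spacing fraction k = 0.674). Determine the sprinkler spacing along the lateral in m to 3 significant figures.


Approach: apply the sprinkler spacing rule (spacing as a fraction of wetted diameter), S = k*(2*R).
S = 0.674 * (2 * 13.1) = 17.7 m
Therefore the sprinkler spacing along the lateral = 17.7 m.


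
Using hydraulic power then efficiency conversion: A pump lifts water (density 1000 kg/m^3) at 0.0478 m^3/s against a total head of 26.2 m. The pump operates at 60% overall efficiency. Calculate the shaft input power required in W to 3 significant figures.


Approach: apply hydraulic power then efficiency conversion, P = rho*g*Q*H; P_in = P/eta.
Step 1 — hydraulic power (P = rho*g*Q*H):
  P = 1000 * 9.81 * 0.0478 * 26.2 = 12286 W
Step 2 — input power: P_in = P/eta = 12286 / 0.6 = 20500 W
Therefore the shaft input power required = 20500 W.


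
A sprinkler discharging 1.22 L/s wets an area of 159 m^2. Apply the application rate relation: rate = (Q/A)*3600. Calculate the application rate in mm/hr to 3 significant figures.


rate = (1.22 / 159) * 3600 = 27.6 mm/hr
Therefore the application rate = 27.6 mm/hr.


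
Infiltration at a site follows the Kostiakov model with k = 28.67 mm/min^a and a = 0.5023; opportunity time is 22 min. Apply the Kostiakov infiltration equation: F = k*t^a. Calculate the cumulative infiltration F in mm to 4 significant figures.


F = 28.67 * 22^0.5023 = 135.4 mm
Therefore the cumulative infiltration F = 135.4 mm.


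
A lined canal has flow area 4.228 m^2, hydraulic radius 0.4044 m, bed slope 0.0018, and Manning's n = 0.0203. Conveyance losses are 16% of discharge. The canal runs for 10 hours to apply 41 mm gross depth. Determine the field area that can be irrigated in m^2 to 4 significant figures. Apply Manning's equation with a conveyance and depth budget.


Approach: apply Manning's equation with a conveyance and depth budget, Q = (1/n)*A*R^(2/3)*S^(1/2); Q_field = Q*(1-loss); Area = Q_field*t/(d/1000).
Step 1 — canal discharge (Manning's equation):
  Q = (1/0.0203) * 4.228 * 0.4044^(2/3) * 0.0018^(1/2) = 4.83225 m^3/s
Step 2 — delivered flow: Q_field = 4.83225*(1 - 16/100) = 4.05909 m^3/s
Step 3 — volume delivered: V = 4.05909 * 10*3600 = 146127 m^3
Step 4 — area served: A = V / (depth/1000) = 146127 / 0.041 = 3564000 m^2
Therefore the field area that can be irrigated = 3564000 m^2.


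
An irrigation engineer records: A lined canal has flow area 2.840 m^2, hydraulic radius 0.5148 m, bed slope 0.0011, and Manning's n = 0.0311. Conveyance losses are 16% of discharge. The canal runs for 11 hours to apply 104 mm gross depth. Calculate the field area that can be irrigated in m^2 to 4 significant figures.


Approach: apply Manning's equation with a conveyance and depth budget, Q = (1/n)*A*R^(2/3)*S^(1/2); Q_field = Q*(1-loss); Area = Q_field*t/(d/1000).
Step 1 — canal discharge (Manning's equation):
  Q = (1/0.0311) * 2.840 * 0.5148^(2/3) * 0.0011^(1/2) = 1.94542 m^3/s
Step 2 — delivered flow: Q_field = 1.94542*(1 - 16/100) = 1.63415 m^3/s
Step 3 — volume delivered: V = 1.63415 * 11*3600 = 64712.4 m^3
Step 4 — area served: A = V / (depth/1000) = 64712.4 / 0.104 = 622200 m^2
Therefore the field area that can be irrigated = 622200 m^2.


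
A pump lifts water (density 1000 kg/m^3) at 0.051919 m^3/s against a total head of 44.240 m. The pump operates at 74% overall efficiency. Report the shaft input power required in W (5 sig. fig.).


Approach: apply hydraulic power then efficiency conversion, P = rho*g*Q*H; P_in = P/eta.
Step 1 — hydraulic power (P = rho*g*Q*H):
  P = 1000 * 9.81 * 0.051919 * 44.240 = 22532.56 W
Step 2 — input power: P_in = P/eta = 22532.56 / 0.74 = 30449 W
Therefore the shaft input power required = 30449 W.


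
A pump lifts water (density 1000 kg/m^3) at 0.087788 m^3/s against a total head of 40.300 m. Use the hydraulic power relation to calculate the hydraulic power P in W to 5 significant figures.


Approach: apply the hydraulic power relation, P = rho*g*Q*H.
P = 1000 * 9.81 * 0.087788 * 40.300 = 34706 W
Therefore the hydraulic power P = 34706 W.


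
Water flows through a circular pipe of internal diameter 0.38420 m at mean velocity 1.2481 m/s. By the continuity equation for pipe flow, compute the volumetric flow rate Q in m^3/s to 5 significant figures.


Approach: apply the continuity equation for pipe flow, Q = A * v with A = pi*(D/2)^2.
A = pi*(0.38420/2)^2 = 0.1159323 m^2
Q = 0.1159323 * 1.2481 = 0.14470 m^3/s
Therefore the volumetric flow rate Q = 0.14470 m^3/s.


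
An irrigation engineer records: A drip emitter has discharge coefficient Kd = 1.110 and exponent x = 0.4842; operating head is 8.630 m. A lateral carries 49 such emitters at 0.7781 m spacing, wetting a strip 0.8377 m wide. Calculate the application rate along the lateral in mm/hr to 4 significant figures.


Approach: apply the emitter equation with a lateral mass balance, q = Kd*h^x; Q = n*q; rate = Q/(n*spacing*width).
Step 1 — single emitter flow (q = Kd*h^x):
  q = 1.110 * 8.630^0.4842 = 3.15166 L/hr
Step 2 — total lateral flow: Q = 49 * 3.15166 = 154.431 L/hr
Step 3 — wetted area: A = 49 * 0.7781 * 0.8377 = 31.9389 m^2
Step 4 — application rate: Q/A = 154.431/31.9389 = 4.835 mm/hr
Therefore the application rate along the lateral = 4.835 mm/hr.


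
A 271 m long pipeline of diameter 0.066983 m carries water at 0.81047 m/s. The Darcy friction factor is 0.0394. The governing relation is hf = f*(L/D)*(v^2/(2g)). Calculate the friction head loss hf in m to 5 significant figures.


hf = 0.0394 * (271/0.066983) * (0.81047^2 / (2*9.81))
hf = 5.3367 m
Therefore the friction head loss hf = 5.3367 m.


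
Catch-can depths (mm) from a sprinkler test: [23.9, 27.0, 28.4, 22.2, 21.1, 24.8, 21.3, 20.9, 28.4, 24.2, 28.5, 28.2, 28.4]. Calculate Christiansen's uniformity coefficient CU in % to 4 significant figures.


Approach: apply Christiansen's uniformity coefficient, CU = (1 - mean_abs_deviation/mean)*100.
mean = 25.1769 mm
mean |d_i - mean| = 2.74438 mm
CU = (1 - 2.74438/25.1769)*100 = 89.10 %
Therefore Christiansen's uniformity coefficient CU = 89.10 %.


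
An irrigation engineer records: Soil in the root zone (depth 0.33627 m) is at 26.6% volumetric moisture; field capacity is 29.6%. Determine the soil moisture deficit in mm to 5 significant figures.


Approach: apply the soil moisture deficit relation, SMD = (FC - theta)/100 * depth * 1000.
SMD = (29.6 - 26.6)/100 * 0.33627 * 1000 = 10.088 mm
Therefore the soil moisture deficit = 10.088 mm.


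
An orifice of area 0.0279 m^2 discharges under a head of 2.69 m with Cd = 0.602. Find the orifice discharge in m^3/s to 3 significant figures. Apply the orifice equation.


Approach: apply the orifice equation, Q = Cd*A*sqrt(2*g*h).
Q = 0.602 * 0.0279 * sqrt(2*9.81*2.69) = 0.122 m^3/s
Therefore the orifice discharge = 0.122 m^3/s.


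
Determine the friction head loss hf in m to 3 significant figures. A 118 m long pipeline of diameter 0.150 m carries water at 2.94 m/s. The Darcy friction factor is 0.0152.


Approach: apply the Darcy-Weisbach equation, hf = f*(L/D)*(v^2/(2g)).
hf = 0.0152 * (118/0.150) * (2.94^2 / (2*9.81))
hf = 5.27 m
Therefore the friction head loss hf = 5.27 m.


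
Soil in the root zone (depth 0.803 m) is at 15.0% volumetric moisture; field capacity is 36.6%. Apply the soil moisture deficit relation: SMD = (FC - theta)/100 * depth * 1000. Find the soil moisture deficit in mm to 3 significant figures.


SMD = (36.6 - 15.0)/100 * 0.803 * 1000 = 173 mm
Therefore the soil moisture deficit = 173 mm.


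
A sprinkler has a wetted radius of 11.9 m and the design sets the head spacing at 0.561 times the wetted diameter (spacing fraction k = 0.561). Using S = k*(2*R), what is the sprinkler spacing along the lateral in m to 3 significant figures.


S = 0.561 * (2 * 11.9) = 13.4 m
Therefore the sprinkler spacing along the lateral = 13.4 m.


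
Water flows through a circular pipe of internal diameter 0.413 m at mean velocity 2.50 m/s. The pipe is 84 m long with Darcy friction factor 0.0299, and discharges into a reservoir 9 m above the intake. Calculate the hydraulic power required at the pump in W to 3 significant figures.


Approach: apply continuity + Darcy-Weisbach + hydraulic power, Q = A*v; hf = f*(L/D)*(v^2/(2g)); H = static + hf; P = rho*g*Q*H.
Step 1 — flow rate (continuity, Q = A*v):
  A = pi*(0.413/2)^2 = 0.13396 m^2
  Q = 0.13396 * 2.50 = 0.33491 m^3/s
Step 2 — friction head loss (Darcy-Weisbach):
  hf = 0.0299 * (84/0.413) * (2.50^2 / (2*9.81))
  hf = 1.9372 m
Step 3 — total head: H = 9 + 1.9372 = 10.937 m
Step 4 — hydraulic power (P = rho*g*Q*H):
  P = 1000 * 9.81 * 0.33491 * 10.937 = 35900 W
Therefore the hydraulic power required at the pump = 35900 W.


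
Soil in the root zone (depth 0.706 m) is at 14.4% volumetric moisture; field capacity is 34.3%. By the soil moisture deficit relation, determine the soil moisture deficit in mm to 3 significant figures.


Approach: apply the soil moisture deficit relation, SMD = (FC - theta)/100 * depth * 1000.
SMD = (34.3 - 14.4)/100 * 0.706 * 1000 = 140 mm
Therefore the soil moisture deficit = 140 mm.


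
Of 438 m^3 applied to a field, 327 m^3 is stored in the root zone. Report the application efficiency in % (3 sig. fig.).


Approach: apply the application efficiency ratio, Ea = (stored/applied)*100.
Ea = (327/438)*100 = 74.7 %
Therefore the application efficiency = 74.7 %.


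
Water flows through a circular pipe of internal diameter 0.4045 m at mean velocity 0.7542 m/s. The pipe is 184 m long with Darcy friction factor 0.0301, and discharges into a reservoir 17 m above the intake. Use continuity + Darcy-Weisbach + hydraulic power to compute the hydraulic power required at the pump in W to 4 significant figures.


Approach: apply continuity + Darcy-Weisbach + hydraulic power, Q = A*v; hf = f*(L/D)*(v^2/(2g)); H = static + hf; P = rho*g*Q*H.
Step 1 — flow rate (continuity, Q = A*v):
  A = pi*(0.4045/2)^2 = 0.128507 m^2
  Q = 0.128507 * 0.7542 = 0.0969200 m^3/s
Step 2 — friction head loss (Darcy-Weisbach):
  hf = 0.0301 * (184/0.4045) * (0.7542^2 / (2*9.81))
  hf = 0.396954 m
Step 3 — total head: H = 17 + 0.396954 = 17.3970 m
Step 4 — hydraulic power (P = rho*g*Q*H):
  P = 1000 * 9.81 * 0.0969200 * 17.3970 = 16540 W
Therefore the hydraulic power required at the pump = 16540 W.


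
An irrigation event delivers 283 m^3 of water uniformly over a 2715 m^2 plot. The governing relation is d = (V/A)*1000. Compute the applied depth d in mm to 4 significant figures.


d = (283 / 2715) * 1000 = 104.2 mm
Therefore the applied depth d = 104.2 mm.


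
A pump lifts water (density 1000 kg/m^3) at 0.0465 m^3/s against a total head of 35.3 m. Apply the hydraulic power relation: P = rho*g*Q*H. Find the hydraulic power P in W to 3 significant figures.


P = 1000 * 9.81 * 0.0465 * 35.3 = 16100 W
Therefore the hydraulic power P = 16100 W.


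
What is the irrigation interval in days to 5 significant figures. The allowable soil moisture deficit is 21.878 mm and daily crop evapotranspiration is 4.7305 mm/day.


Approach: apply the irrigation interval relation, interval = SMD / ETc.
interval = 21.878 / 4.7305 = 4.6249 days
Therefore the irrigation interval = 4.6249 days.


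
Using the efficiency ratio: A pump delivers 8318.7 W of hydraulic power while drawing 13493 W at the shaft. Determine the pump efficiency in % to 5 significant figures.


Approach: apply the efficiency ratio, eta = (P_out/P_in)*100.
eta = (8318.7 / 13493) * 100 = 61.652 %
Therefore the pump efficiency = 61.652 %.


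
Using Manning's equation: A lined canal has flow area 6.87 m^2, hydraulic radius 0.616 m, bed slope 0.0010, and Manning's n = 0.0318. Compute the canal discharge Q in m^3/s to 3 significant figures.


Approach: apply Manning's equation, Q = (1/n)*A*R^(2/3)*S^(1/2).
Q = (1/0.0318) * 6.87 * 0.616^(2/3) * 0.0010^(1/2) = 4.95 m^3/s
Therefore the canal discharge Q = 4.95 m^3/s.


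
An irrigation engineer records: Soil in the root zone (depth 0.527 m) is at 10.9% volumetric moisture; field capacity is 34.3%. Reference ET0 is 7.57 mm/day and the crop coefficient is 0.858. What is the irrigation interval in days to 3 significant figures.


Approach: apply soil-water budget scheduling, SMD = (FC-theta)/100*depth*1000; ETc = ET0*Kc; interval = SMD/ETc.
Step 1 — soil moisture deficit:
  SMD = (34.3 - 10.9)/100 * 0.527 * 1000 = 123.32 mm
Step 2 — daily crop ET (ETc = ET0*Kc):
  ETc = 7.57 * 0.858 = 6.4951 mm/day
Step 3 — irrigation interval (SMD/ETc):
  interval = 123.32 / 6.4951 = 19.0 days
Therefore the irrigation interval = 19.0 days.


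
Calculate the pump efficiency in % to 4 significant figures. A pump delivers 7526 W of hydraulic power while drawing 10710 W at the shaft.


Approach: apply the efficiency ratio, eta = (P_out/P_in)*100.
eta = (7526 / 10710) * 100 = 70.27 %
Therefore the pump efficiency = 70.27 %.


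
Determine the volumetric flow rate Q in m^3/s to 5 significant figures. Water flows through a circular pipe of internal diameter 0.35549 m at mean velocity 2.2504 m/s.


Approach: apply the continuity equation for pipe flow, Q = A * v with A = pi*(D/2)^2.
A = pi*(0.35549/2)^2 = 0.09925323 m^2
Q = 0.09925323 * 2.2504 = 0.22336 m^3/s
Therefore the volumetric flow rate Q = 0.22336 m^3/s.


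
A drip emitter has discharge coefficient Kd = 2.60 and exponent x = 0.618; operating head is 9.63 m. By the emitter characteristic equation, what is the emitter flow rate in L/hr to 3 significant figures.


Approach: apply the emitter characteristic equation, q = Kd * h^x.
q = 2.60 * 9.63^0.618 = 10.5 L/hr
Therefore the emitter flow rate = 10.5 L/hr.


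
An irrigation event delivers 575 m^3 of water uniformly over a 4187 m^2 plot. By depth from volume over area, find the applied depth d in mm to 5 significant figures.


Approach: apply depth from volume over area, d = (V/A)*1000.
d = (575 / 4187) * 1000 = 137.33 mm
Therefore the applied depth d = 137.33 mm.


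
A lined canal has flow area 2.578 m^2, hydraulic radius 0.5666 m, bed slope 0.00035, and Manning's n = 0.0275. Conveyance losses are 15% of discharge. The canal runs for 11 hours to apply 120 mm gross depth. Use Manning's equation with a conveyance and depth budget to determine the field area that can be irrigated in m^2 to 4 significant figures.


Approach: apply Manning's equation with a conveyance and depth budget, Q = (1/n)*A*R^(2/3)*S^(1/2); Q_field = Q*(1-loss); Area = Q_field*t/(d/1000).
Step 1 — canal discharge (Manning's equation):
  Q = (1/0.0275) * 2.578 * 0.5666^(2/3) * 0.00035^(1/2) = 1.20089 m^3/s
Step 2 — delivered flow: Q_field = 1.20089*(1 - 15/100) = 1.02075 m^3/s
Step 3 — volume delivered: V = 1.02075 * 11*3600 = 40421.8 m^3
Step 4 — area served: A = V / (depth/1000) = 40421.8 / 0.12 = 336800 m^2
Therefore the field area that can be irrigated = 336800 m^2.
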